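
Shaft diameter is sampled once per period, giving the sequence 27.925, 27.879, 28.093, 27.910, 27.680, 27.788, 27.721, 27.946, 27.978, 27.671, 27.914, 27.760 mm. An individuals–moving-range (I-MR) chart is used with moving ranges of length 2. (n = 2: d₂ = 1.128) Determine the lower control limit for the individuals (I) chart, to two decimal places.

X̄ = (27.925 + 27.879 + 28.093 + 27.910 + 27.680 + 27.788 + 27.721 + 27.946 + 27.978 + 27.671 + 27.914 + 27.760) / 12 = 27.8554
Moving ranges: 0.046, 0.214, 0.183, 0.230, 0.108, 0.067, 0.225, 0.032, 0.307, 0.243, 0.154; M̄R̄ = 1.8090 / 11 = 0.1645
LCL = X̄ − 3·M̄R̄/d₂ = 27.8554 − 3 × 0.1645 / 1.128 = 27.4180

27.42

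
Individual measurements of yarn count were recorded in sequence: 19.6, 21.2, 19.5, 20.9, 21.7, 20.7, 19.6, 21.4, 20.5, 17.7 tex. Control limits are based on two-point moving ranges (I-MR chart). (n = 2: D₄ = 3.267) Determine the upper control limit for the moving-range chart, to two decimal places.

Moving ranges: 1.6, 1.7, 1.4, 0.8, 1.0, 1.1, 1.8, 0.9, 2.8; M̄R̄ = 13.1000 / 9 = 1.4556
UCL_MR = D₄·M̄R̄ = 3.267 × 1.4556 = 4.7553

4.76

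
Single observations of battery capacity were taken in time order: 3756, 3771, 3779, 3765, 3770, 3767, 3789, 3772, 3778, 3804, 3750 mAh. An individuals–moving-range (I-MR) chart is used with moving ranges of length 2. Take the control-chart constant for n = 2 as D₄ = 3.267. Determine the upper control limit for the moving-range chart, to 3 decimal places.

Moving ranges: 15, 8, 14, 5, 3, 22, 17, 6, 26, 54; M̄R̄ = 170.0000 / 10 = 17.0000
UCL_MR = D₄·M̄R̄ = 3.267 × 17.0000 = 55.5390

55.539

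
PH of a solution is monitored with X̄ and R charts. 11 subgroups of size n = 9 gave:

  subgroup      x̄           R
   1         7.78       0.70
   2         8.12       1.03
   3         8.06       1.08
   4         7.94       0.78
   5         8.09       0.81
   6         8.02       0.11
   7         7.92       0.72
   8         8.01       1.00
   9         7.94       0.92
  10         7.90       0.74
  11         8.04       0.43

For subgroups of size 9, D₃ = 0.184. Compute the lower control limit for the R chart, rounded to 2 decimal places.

R̄ = (0.70 + 1.03 + 1.08 + 0.78 + 0.81 + 0.11 + 0.72 + 1.00 + 0.92 + 0.74 + 0.43) / 11 = 8.3200 / 11 = 0.7564
LCL_R = D₃·R̄ = 0.184 × 0.7564 = 0.1392

0.14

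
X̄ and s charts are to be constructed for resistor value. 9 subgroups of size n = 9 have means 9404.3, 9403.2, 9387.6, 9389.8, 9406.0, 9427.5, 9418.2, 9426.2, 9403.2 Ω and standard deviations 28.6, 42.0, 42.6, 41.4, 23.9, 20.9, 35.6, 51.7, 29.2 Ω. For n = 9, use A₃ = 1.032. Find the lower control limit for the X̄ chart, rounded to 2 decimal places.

X̄̄ = (9404.3 + 9403.2 + 9387.6 + 9389.8 + 9406.0 + 9427.5 + 9418.2 + 9426.2 + 9403.2) / 9 = 9407.3333
s̄ = (28.6 + 42.0 + 42.6 + 41.4 + 23.9 + 20.9 + 35.6 + 51.7 + 29.2) / 9 = 35.1000
LCL = X̄̄ − A₃·s̄ = 9407.3333 − 1.032 × 35.1000 = 9371.1101

9371.11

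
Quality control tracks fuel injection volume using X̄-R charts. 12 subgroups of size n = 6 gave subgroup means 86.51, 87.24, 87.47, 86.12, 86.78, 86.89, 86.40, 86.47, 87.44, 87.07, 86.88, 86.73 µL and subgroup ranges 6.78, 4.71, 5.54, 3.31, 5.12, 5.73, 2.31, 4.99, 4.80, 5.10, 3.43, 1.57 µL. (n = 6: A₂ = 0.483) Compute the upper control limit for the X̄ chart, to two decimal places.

88.98

X̄̄ = (86.51 + 87.24 + 87.47 + 86.12 + 86.78 + 86.89 + 86.40 + 86.47 + 87.44 + 87.07 + 86.88 + 86.73) / 12 = 1042.0000 / 12 = 86.8333
R̄ = (6.78 + 4.71 + 5.54 + 3.31 + 5.12 + 5.73 + 2.31 + 4.99 + 4.80 + 5.10 + 3.43 + 1.57) / 12 = 53.3900 / 12 = 4.4492
UCL = X̄̄ + A₂·R̄ = 86.8333 + 0.483 × 4.4492 = 88.9823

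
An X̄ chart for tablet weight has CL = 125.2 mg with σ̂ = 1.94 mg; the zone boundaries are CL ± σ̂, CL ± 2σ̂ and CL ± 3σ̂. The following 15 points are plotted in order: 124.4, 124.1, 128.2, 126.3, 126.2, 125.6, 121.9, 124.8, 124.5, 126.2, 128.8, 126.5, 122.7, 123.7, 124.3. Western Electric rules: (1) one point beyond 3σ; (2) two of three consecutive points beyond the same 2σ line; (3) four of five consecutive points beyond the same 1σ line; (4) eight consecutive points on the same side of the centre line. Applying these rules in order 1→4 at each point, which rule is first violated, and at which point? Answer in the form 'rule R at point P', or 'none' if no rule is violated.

Zone of each point (C = within 1σ̂, B = 1σ̂–2σ̂, A = 2σ̂–3σ̂, * = beyond 3σ̂; sign = side of CL): 1:-C, 2:-C, 3:+B, 4:+C, 5:+C, 6:+C, 7:-B, 8:-C, 9:-C, 10:+C, 11:+B, 12:+C, 13:-B, 14:-C, 15:-C
No rule fires across all 15 points.

none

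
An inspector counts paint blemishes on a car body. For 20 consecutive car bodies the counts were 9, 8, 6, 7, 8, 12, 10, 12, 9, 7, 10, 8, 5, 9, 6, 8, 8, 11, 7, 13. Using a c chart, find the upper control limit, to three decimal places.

17.473

c̄ = (9 + 8 + 6 + 7 + 8 + 12 + 10 + 12 + 9 + 7 + 10 + 8 + 5 + 9 + 6 + 8 + 8 + 11 + 7 + 13) / 20 = 173 / 20 = 8.6500
UCL = c̄ + 3√c̄ = 8.6500 + 3 × √8.6500 = 8.6500 + 3 × 2.9411 = 17.4733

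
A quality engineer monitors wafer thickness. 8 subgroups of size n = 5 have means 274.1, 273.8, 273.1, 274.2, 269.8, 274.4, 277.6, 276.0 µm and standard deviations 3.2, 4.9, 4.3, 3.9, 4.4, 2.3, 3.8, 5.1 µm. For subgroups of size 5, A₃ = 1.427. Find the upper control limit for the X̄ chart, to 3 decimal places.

279.815

X̄̄ = (274.1 + 273.8 + 273.1 + 274.2 + 269.8 + 274.4 + 277.6 + 276.0) / 8 = 274.1250
s̄ = (3.2 + 4.9 + 4.3 + 3.9 + 4.4 + 2.3 + 3.8 + 5.1) / 8 = 3.9875
UCL = X̄̄ + A₃·s̄ = 274.1250 + 1.427 × 3.9875 = 279.8152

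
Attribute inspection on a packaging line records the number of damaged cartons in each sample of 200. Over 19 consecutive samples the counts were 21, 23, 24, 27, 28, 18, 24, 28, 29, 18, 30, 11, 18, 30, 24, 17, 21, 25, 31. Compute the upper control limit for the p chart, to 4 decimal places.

0.1860

p̄ = Σdᵢ / (k·n) = 447 / (19 × 200) = 0.11763
UCL = p̄ + 3·√(p̄(1−p̄)/n) = 0.11763 + 3 × √(0.11763×0.88237/200) = 0.11763 + 3 × 0.02278 = 0.18597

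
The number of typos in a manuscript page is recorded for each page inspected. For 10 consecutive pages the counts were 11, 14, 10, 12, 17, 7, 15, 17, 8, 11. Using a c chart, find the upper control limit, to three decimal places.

22.679

c̄ = (11 + 14 + 10 + 12 + 17 + 7 + 15 + 17 + 8 + 11) / 10 = 122 / 10 = 12.2000
UCL = c̄ + 3√c̄ = 12.2000 + 3 × √12.2000 = 12.2000 + 3 × 3.4928 = 22.6785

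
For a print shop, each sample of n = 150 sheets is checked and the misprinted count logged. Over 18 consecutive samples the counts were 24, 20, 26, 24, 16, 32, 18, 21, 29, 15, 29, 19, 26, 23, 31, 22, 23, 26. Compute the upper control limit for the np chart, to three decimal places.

36.924

p̄ = Σdᵢ / (k·n) = 424 / (18 × 150) = 0.15704
UCL = np̄ + 3·√(np̄(1−p̄)) = 23.5556 + 3 × √(23.5556×0.84296) = 23.5556 + 3 × 4.4561 = 36.9237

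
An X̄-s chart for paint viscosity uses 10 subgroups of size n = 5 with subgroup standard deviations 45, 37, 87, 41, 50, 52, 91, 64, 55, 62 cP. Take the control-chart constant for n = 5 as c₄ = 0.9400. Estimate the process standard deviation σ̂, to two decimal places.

62.13

s̄ = (45 + 37 + 87 + 41 + 50 + 52 + 91 + 64 + 55 + 62) / 10 = 58.4000
σ̂ = s̄ / c₄ = 58.4000 / 0.9400 = 62.1277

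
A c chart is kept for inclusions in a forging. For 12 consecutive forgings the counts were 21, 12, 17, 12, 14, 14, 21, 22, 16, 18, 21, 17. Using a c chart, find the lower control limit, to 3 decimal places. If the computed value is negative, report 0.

c̄ = (21 + 12 + 17 + 12 + 14 + 14 + 21 + 22 + 16 + 18 + 21 + 17) / 12 = 205 / 12 = 17.0833
LCL = c̄ − 3√c̄ = 17.0833 − 3 × 4.1332 = 4.6837

4.684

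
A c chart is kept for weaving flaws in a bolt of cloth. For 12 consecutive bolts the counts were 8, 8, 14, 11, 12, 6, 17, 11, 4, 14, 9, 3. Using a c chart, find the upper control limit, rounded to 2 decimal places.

19.12

c̄ = (8 + 8 + 14 + 11 + 12 + 6 + 17 + 11 + 4 + 14 + 9 + 3) / 12 = 117 / 12 = 9.7500
UCL = c̄ + 3√c̄ = 9.7500 + 3 × √9.7500 = 9.7500 + 3 × 3.1225 = 19.1175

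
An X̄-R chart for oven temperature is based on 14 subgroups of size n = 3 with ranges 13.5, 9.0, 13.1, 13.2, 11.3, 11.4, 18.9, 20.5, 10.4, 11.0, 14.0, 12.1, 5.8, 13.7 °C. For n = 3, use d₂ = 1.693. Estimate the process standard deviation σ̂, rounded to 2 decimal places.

7.51

R̄ = (13.5 + 9.0 + 13.1 + 13.2 + 11.3 + 11.4 + 18.9 + 20.5 + 10.4 + 11.0 + 14.0 + 12.1 + 5.8 + 13.7) / 14 = 12.7071
σ̂ = R̄ / d₂ = 12.7071 / 1.693 = 7.5057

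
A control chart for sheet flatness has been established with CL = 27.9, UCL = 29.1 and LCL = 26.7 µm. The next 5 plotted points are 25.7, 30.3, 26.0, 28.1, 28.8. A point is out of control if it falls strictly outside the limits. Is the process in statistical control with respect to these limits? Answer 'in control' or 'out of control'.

Compare each point to [26.7, 29.1]: sample 1 = 25.7 < LCL; sample 2 = 30.3 > UCL; sample 3 = 26.0 < LCL.

out of control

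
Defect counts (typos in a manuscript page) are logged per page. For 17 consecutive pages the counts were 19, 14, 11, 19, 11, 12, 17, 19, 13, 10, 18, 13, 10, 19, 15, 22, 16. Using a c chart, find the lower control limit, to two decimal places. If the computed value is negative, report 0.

3.49

c̄ = (19 + 14 + 11 + 19 + 11 + 12 + 17 + 19 + 13 + 10 + 18 + 13 + 10 + 19 + 15 + 22 + 16) / 17 = 258 / 17 = 15.1765
LCL = c̄ − 3√c̄ = 15.1765 − 3 × 3.8957 = 3.4894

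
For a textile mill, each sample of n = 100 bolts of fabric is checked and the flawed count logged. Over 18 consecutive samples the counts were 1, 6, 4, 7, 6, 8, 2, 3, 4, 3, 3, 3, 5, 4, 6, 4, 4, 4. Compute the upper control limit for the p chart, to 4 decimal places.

p̄ = Σdᵢ / (k·n) = 77 / (18 × 100) = 0.04278
UCL = p̄ + 3·√(p̄(1−p̄)/n) = 0.04278 + 3 × √(0.04278×0.95722/100) = 0.04278 + 3 × 0.02024 = 0.10348

0.1035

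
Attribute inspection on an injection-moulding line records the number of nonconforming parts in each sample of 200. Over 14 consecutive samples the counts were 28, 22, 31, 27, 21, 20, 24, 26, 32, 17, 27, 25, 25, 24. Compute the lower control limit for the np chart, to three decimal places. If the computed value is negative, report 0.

p̄ = Σdᵢ / (k·n) = 349 / (14 × 200) = 0.12464
LCL = np̄ − 3·√(np̄(1−p̄)) = 24.9286 − 3 × 4.6713 = 10.9146

10.915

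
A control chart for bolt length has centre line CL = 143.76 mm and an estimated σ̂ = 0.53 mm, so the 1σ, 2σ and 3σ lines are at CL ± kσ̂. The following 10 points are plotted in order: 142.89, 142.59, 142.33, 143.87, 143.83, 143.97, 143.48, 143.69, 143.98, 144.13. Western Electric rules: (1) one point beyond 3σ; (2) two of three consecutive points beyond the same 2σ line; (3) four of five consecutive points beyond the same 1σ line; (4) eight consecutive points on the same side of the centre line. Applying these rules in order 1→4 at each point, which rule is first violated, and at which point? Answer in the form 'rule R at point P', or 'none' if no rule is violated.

Zone of each point (C = within 1σ̂, B = 1σ̂–2σ̂, A = 2σ̂–3σ̂, * = beyond 3σ̂; sign = side of CL): 1:-B, 2:-A, 3:-A, 4:+C, 5:+C, 6:+C, 7:-C, 8:-C, 9:+C, 10:+C
Rule 2 (two of three consecutive points beyond the same 2σ limit) is satisfied at point 3.

rule 2 at point 3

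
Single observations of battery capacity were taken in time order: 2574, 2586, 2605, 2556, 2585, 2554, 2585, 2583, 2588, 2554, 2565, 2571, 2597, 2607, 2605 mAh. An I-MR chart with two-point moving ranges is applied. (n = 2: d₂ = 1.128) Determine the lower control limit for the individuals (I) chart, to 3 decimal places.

2530.278

X̄ = (2574 + 2586 + 2605 + 2556 + 2585 + 2554 + 2585 + 2583 + 2588 + 2554 + 2565 + 2571 + 2597 + 2607 + 2605) / 15 = 2581.0000
Moving ranges: 12, 19, 49, 29, 31, 31, 2, 5, 34, 11, 6, 26, 10, 2; M̄R̄ = 267.0000 / 14 = 19.0714
LCL = X̄ − 3·M̄R̄/d₂ = 2581.0000 − 3 × 19.0714 / 1.128 = 2530.2781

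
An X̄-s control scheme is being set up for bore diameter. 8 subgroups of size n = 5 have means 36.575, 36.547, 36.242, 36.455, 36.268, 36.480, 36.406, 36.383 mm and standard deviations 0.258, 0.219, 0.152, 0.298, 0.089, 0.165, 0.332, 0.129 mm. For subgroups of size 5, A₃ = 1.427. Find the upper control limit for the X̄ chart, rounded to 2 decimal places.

X̄̄ = (36.575 + 36.547 + 36.242 + 36.455 + 36.268 + 36.480 + 36.406 + 36.383) / 8 = 36.4195
s̄ = (0.258 + 0.219 + 0.152 + 0.298 + 0.089 + 0.165 + 0.332 + 0.129) / 8 = 0.2052
UCL = X̄̄ + A₃·s̄ = 36.4195 + 1.427 × 0.2052 = 36.7124

36.71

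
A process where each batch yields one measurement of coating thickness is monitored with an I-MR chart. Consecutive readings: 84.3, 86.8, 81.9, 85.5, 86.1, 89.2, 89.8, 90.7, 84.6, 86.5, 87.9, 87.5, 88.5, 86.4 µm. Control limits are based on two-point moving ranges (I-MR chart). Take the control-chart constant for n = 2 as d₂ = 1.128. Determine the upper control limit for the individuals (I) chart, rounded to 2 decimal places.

92.79

X̄ = (84.3 + 86.8 + 81.9 + 85.5 + 86.1 + 89.2 + 89.8 + 90.7 + 84.6 + 86.5 + 87.9 + 87.5 + 88.5 + 86.4) / 14 = 86.8357
Moving ranges: 2.5, 4.9, 3.6, 0.6, 3.1, 0.6, 0.9, 6.1, 1.9, 1.4, 0.4, 1.0, 2.1; M̄R̄ = 29.1000 / 13 = 2.2385
UCL = X̄ + 3·M̄R̄/d₂ = 86.8357 + 3 × 2.2385 / 1.128 = 92.7891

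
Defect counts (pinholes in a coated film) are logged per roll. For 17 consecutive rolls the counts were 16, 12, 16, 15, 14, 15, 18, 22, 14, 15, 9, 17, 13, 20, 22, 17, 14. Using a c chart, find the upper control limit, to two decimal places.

27.76

c̄ = (16 + 12 + 16 + 15 + 14 + 15 + 18 + 22 + 14 + 15 + 9 + 17 + 13 + 20 + 22 + 17 + 14) / 17 = 269 / 17 = 15.8235
UCL = c̄ + 3√c̄ = 15.8235 + 3 × √15.8235 = 15.8235 + 3 × 3.9779 = 27.7572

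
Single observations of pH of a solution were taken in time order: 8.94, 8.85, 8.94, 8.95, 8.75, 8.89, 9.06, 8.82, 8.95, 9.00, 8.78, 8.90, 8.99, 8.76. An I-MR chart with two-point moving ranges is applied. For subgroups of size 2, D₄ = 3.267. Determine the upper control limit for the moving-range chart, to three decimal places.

Moving ranges: 0.09, 0.09, 0.01, 0.20, 0.14, 0.17, 0.24, 0.13, 0.05, 0.22, 0.12, 0.09, 0.23; M̄R̄ = 1.7800 / 13 = 0.1369
UCL_MR = D₄·M̄R̄ = 3.267 × 0.1369 = 0.4473

0.447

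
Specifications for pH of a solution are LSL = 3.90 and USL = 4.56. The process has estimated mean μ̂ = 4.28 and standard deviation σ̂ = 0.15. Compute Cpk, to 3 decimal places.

Cpu = (USL − μ̂) / (3σ̂) = (4.56 − 4.28) / (3 × 0.15) = 0.6222; Cpl = (μ̂ − LSL) / (3σ̂) = (4.28 − 3.90) / (3 × 0.15) = 0.8444; Cpk = min(Cpu, Cpl) = 0.6222

0.622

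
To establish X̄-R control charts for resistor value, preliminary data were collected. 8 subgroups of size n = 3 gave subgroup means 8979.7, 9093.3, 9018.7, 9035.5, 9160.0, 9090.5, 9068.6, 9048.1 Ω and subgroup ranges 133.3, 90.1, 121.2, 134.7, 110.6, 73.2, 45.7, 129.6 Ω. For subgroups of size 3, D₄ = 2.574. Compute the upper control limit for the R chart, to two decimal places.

269.76

R̄ = (133.3 + 90.1 + 121.2 + 134.7 + 110.6 + 73.2 + 45.7 + 129.6) / 8 = 838.4000 / 8 = 104.8000
UCL_R = D₄·R̄ = 2.574 × 104.8000 = 269.7552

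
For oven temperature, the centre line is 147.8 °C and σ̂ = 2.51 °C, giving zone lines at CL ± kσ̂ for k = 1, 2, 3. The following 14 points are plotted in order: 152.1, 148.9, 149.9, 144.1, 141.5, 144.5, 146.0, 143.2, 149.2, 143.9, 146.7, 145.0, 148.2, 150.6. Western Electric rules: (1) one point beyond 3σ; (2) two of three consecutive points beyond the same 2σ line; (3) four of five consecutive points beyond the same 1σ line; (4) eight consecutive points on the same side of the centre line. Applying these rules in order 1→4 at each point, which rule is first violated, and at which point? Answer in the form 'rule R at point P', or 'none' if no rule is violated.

Zone of each point (C = within 1σ̂, B = 1σ̂–2σ̂, A = 2σ̂–3σ̂, * = beyond 3σ̂; sign = side of CL): 1:+B, 2:+C, 3:+C, 4:-B, 5:-A, 6:-B, 7:-C, 8:-B, 9:+C, 10:-B, 11:-C, 12:-B, 13:+C, 14:+B
Rule 3 (four of five consecutive points beyond the same 1σ limit) is satisfied at point 8.

rule 3 at point 8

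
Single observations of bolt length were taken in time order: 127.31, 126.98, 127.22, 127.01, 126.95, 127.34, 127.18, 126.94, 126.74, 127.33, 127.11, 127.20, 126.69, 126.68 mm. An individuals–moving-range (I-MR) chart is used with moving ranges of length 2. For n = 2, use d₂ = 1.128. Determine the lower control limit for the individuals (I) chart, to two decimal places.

126.38

X̄ = (127.31 + 126.98 + 127.22 + 127.01 + 126.95 + 127.34 + 127.18 + 126.94 + 126.74 + 127.33 + 127.11 + 127.20 + 126.69 + 126.68) / 14 = 127.0486
Moving ranges: 0.33, 0.24, 0.21, 0.06, 0.39, 0.16, 0.24, 0.20, 0.59, 0.22, 0.09, 0.51, 0.01; M̄R̄ = 3.2500 / 13 = 0.2500
LCL = X̄ − 3·M̄R̄/d₂ = 127.0486 − 3 × 0.2500 / 1.128 = 126.3837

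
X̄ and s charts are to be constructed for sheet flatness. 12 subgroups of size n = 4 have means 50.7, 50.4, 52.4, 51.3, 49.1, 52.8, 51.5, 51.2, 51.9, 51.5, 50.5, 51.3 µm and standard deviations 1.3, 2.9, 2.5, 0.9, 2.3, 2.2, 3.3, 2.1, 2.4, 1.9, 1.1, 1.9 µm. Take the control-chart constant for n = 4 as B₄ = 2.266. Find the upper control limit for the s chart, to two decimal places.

4.68

s̄ = (1.3 + 2.9 + 2.5 + 0.9 + 2.3 + 2.2 + 3.3 + 2.1 + 2.4 + 1.9 + 1.1 + 1.9) / 12 = 2.0667
UCL_s = B₄·s̄ = 2.266 × 2.0667 = 4.6831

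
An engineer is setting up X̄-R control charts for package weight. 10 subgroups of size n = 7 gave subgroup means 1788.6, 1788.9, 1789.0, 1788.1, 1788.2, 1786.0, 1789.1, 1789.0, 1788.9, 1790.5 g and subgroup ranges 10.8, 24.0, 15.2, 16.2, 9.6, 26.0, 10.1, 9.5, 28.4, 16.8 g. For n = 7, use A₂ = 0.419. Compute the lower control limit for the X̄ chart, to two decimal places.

1781.65

X̄̄ = (1788.6 + 1788.9 + 1789.0 + 1788.1 + 1788.2 + 1786.0 + 1789.1 + 1789.0 + 1788.9 + 1790.5) / 10 = 17886.3000 / 10 = 1788.6300
R̄ = (10.8 + 24.0 + 15.2 + 16.2 + 9.6 + 26.0 + 10.1 + 9.5 + 28.4 + 16.8) / 10 = 166.6000 / 10 = 16.6600
LCL = X̄̄ − A₂·R̄ = 1788.6300 − 0.419 × 16.6600 = 1781.6495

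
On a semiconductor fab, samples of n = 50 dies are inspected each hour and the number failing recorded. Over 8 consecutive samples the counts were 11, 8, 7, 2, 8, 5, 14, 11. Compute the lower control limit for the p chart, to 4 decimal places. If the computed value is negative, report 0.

p̄ = Σdᵢ / (k·n) = 66 / (8 × 50) = 0.16500
LCL = p̄ − 3·√(p̄(1−p̄)/n) = 0.16500 − 3 × 0.05249 = 0.00752

0.0075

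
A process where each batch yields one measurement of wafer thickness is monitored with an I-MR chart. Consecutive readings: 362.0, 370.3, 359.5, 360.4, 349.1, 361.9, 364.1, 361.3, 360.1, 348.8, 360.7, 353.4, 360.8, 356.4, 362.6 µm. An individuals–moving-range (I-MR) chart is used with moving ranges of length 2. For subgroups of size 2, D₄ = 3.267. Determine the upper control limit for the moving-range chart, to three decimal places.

23.056

Moving ranges: 8.3, 10.8, 0.9, 11.3, 12.8, 2.2, 2.8, 1.2, 11.3, 11.9, 7.3, 7.4, 4.4, 6.2; M̄R̄ = 98.8000 / 14 = 7.0571
UCL_MR = D₄·M̄R̄ = 3.267 × 7.0571 = 23.0557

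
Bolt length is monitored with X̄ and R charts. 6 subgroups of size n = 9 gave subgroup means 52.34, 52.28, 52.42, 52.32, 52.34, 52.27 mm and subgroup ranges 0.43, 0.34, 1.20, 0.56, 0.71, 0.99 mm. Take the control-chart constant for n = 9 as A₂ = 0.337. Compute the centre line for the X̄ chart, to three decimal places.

X̄̄ = (52.34 + 52.28 + 52.42 + 52.32 + 52.34 + 52.27) / 6 = 313.9700 / 6 = 52.3283
CL = X̄̄ = 52.3283

52.328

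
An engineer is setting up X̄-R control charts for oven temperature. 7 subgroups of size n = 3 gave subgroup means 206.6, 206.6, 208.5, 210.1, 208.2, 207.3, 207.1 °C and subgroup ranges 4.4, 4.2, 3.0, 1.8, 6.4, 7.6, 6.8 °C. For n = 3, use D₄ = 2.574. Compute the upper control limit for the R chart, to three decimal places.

R̄ = (4.4 + 4.2 + 3.0 + 1.8 + 6.4 + 7.6 + 6.8) / 7 = 34.2000 / 7 = 4.8857
UCL_R = D₄·R̄ = 2.574 × 4.8857 = 12.5758

12.576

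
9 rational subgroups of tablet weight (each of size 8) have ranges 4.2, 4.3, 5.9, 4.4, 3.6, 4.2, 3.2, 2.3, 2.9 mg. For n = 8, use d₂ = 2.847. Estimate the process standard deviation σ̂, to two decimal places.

1.37

R̄ = (4.2 + 4.3 + 5.9 + 4.4 + 3.6 + 4.2 + 3.2 + 2.3 + 2.9) / 9 = 3.8889
σ̂ = R̄ / d₂ = 3.8889 / 2.847 = 1.3660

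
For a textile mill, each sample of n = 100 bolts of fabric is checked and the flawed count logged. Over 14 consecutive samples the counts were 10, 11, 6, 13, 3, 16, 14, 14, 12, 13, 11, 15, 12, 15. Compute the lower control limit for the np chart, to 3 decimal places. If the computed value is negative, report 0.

2.113

p̄ = Σdᵢ / (k·n) = 165 / (14 × 100) = 0.11786
LCL = np̄ − 3·√(np̄(1−p̄)) = 11.7857 − 3 × 3.2244 = 2.1125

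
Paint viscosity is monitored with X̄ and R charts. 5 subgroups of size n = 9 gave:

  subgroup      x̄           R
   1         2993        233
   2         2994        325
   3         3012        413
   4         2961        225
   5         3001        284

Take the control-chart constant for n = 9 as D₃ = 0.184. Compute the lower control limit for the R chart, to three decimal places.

54.464

R̄ = (233 + 325 + 413 + 225 + 284) / 5 = 1480.0000 / 5 = 296.0000
LCL_R = D₃·R̄ = 0.184 × 296.0000 = 54.4640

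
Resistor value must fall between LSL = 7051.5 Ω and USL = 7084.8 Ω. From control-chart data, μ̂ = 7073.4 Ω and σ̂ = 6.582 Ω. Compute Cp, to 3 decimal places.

0.843

Cp = (USL − LSL) / (6σ̂) = (7084.8 − 7051.5) / (6 × 6.582) = 33.3000 / 39.4920 = 0.8432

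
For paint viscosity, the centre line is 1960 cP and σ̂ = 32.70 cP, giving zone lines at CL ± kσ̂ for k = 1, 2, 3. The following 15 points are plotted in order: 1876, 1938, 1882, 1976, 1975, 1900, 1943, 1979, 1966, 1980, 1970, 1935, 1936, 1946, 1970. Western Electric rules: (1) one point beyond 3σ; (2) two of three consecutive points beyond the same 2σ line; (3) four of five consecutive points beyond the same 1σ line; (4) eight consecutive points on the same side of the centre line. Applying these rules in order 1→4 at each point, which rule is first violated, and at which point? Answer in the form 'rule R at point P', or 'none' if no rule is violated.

rule 2 at point 3

Zone of each point (C = within 1σ̂, B = 1σ̂–2σ̂, A = 2σ̂–3σ̂, * = beyond 3σ̂; sign = side of CL): 1:-A, 2:-C, 3:-A, 4:+C, 5:+C, 6:-B, 7:-C, 8:+C, 9:+C, 10:+C, 11:+C, 12:-C, 13:-C, 14:-C, 15:+C
Rule 2 (two of three consecutive points beyond the same 2σ limit) is satisfied at point 3.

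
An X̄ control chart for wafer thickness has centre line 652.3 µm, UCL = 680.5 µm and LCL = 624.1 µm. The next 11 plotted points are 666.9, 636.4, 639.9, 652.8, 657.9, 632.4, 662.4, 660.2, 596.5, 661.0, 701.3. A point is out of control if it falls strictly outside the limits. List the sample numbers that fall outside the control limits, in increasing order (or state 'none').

9, 11

Compare each point to [624.1, 680.5]: sample 9 = 596.5 < LCL; sample 11 = 701.3 > UCL.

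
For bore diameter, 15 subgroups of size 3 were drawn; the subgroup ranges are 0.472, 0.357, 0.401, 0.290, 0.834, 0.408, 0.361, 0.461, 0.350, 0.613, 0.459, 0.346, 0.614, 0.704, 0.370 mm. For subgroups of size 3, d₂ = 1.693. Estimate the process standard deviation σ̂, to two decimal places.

0.28

R̄ = (0.472 + 0.357 + 0.401 + 0.290 + 0.834 + 0.408 + 0.361 + 0.461 + 0.350 + 0.613 + 0.459 + 0.346 + 0.614 + 0.704 + 0.370) / 15 = 0.4693
σ̂ = R̄ / d₂ = 0.4693 / 1.693 = 0.2772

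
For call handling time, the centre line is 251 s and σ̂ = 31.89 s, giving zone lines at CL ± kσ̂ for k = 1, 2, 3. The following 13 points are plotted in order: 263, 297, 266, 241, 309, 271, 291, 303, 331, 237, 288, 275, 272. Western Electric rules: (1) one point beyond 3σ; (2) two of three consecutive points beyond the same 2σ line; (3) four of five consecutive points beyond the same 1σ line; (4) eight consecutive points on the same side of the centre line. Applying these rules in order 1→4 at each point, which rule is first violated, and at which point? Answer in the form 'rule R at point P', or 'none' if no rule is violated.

Zone of each point (C = within 1σ̂, B = 1σ̂–2σ̂, A = 2σ̂–3σ̂, * = beyond 3σ̂; sign = side of CL): 1:+C, 2:+B, 3:+C, 4:-C, 5:+B, 6:+C, 7:+B, 8:+B, 9:+A, 10:-C, 11:+B, 12:+C, 13:+C
Rule 3 (four of five consecutive points beyond the same 1σ limit) is satisfied at point 9.

rule 3 at point 9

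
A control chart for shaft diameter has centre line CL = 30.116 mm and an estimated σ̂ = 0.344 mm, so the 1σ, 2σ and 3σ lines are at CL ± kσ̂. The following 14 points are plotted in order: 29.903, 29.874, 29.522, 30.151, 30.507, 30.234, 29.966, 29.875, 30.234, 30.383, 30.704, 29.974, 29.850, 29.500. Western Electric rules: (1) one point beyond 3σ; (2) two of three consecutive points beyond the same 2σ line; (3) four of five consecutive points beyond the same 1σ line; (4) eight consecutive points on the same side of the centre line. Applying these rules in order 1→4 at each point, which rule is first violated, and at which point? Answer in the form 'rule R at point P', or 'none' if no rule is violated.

none

Zone of each point (C = within 1σ̂, B = 1σ̂–2σ̂, A = 2σ̂–3σ̂, * = beyond 3σ̂; sign = side of CL): 1:-C, 2:-C, 3:-B, 4:+C, 5:+B, 6:+C, 7:-C, 8:-C, 9:+C, 10:+C, 11:+B, 12:-C, 13:-C, 14:-B
No rule fires across all 14 points.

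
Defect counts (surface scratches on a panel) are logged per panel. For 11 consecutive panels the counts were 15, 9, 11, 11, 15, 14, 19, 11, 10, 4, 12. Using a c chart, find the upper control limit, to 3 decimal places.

c̄ = (15 + 9 + 11 + 11 + 15 + 14 + 19 + 11 + 10 + 4 + 12) / 11 = 131 / 11 = 11.9091
UCL = c̄ + 3√c̄ = 11.9091 + 3 × √11.9091 = 11.9091 + 3 × 3.4510 = 22.2620

22.262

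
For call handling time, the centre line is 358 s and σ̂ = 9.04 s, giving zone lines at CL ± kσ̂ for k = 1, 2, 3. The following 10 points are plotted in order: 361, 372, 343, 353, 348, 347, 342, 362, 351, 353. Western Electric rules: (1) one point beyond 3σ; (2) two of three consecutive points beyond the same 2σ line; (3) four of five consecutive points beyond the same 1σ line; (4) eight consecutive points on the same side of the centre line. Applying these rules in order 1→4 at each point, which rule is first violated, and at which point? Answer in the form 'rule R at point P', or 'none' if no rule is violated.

Zone of each point (C = within 1σ̂, B = 1σ̂–2σ̂, A = 2σ̂–3σ̂, * = beyond 3σ̂; sign = side of CL): 1:+C, 2:+B, 3:-B, 4:-C, 5:-B, 6:-B, 7:-B, 8:+C, 9:-C, 10:-C
Rule 3 (four of five consecutive points beyond the same 1σ limit) is satisfied at point 7.

rule 3 at point 7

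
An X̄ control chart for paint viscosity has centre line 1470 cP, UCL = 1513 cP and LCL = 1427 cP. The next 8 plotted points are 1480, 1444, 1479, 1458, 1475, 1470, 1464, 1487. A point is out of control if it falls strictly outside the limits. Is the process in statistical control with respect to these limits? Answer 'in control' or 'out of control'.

All 8 points lie within [1427, 1513].

in control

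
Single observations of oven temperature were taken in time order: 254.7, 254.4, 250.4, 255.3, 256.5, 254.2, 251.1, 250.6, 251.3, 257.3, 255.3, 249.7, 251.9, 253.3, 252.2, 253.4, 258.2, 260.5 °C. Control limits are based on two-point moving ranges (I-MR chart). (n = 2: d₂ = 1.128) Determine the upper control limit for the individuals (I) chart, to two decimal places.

X̄ = (254.7 + 254.4 + 250.4 + 255.3 + 256.5 + 254.2 + 251.1 + 250.6 + 251.3 + 257.3 + 255.3 + 249.7 + 251.9 + 253.3 + 252.2 + 253.4 + 258.2 + 260.5) / 18 = 253.9056
Moving ranges: 0.3, 4.0, 4.9, 1.2, 2.3, 3.1, 0.5, 0.7, 6.0, 2.0, 5.6, 2.2, 1.4, 1.1, 1.2, 4.8, 2.3; M̄R̄ = 43.6000 / 17 = 2.5647
UCL = X̄ + 3·M̄R̄/d₂ = 253.9056 + 3 × 2.5647 / 1.128 = 260.7266

260.73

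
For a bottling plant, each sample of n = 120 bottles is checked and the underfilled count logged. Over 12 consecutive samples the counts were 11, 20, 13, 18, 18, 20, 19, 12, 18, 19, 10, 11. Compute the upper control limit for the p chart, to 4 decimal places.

0.2237

p̄ = Σdᵢ / (k·n) = 189 / (12 × 120) = 0.13125
UCL = p̄ + 3·√(p̄(1−p̄)/n) = 0.13125 + 3 × √(0.13125×0.86875/120) = 0.13125 + 3 × 0.03083 = 0.22373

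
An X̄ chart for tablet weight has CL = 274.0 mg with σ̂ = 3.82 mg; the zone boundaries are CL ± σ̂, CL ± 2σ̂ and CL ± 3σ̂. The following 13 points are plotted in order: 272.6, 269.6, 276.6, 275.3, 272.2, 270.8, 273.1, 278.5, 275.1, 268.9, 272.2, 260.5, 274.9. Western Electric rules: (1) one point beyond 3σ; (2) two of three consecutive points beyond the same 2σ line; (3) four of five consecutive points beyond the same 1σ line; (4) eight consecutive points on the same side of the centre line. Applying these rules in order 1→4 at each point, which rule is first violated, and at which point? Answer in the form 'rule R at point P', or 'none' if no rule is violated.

rule 1 at point 12

Zone of each point (C = within 1σ̂, B = 1σ̂–2σ̂, A = 2σ̂–3σ̂, * = beyond 3σ̂; sign = side of CL): 1:-C, 2:-B, 3:+C, 4:+C, 5:-C, 6:-C, 7:-C, 8:+B, 9:+C, 10:-B, 11:-C, 12:-*, 13:+C
Rule 1 (one point beyond the 3σ limits) is satisfied at point 12.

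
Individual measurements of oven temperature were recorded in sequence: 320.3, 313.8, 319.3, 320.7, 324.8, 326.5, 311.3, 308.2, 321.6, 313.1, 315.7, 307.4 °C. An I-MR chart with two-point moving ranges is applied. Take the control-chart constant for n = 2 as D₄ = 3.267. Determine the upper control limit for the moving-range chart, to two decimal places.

20.88

Moving ranges: 6.5, 5.5, 1.4, 4.1, 1.7, 15.2, 3.1, 13.4, 8.5, 2.6, 8.3; M̄R̄ = 70.3000 / 11 = 6.3909
UCL_MR = D₄·M̄R̄ = 3.267 × 6.3909 = 20.8791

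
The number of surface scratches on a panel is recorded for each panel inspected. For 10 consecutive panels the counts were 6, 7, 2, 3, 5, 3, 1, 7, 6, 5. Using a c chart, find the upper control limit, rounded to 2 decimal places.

10.86

c̄ = (6 + 7 + 2 + 3 + 5 + 3 + 1 + 7 + 6 + 5) / 10 = 45 / 10 = 4.5000
UCL = c̄ + 3√c̄ = 4.5000 + 3 × √4.5000 = 4.5000 + 3 × 2.1213 = 10.8640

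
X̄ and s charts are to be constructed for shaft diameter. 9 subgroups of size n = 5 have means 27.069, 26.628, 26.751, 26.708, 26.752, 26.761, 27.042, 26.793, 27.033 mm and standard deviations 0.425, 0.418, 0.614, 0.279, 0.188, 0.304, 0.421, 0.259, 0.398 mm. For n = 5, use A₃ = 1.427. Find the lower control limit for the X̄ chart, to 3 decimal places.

26.313

X̄̄ = (27.069 + 26.628 + 26.751 + 26.708 + 26.752 + 26.761 + 27.042 + 26.793 + 27.033) / 9 = 26.8374
s̄ = (0.425 + 0.418 + 0.614 + 0.279 + 0.188 + 0.304 + 0.421 + 0.259 + 0.398) / 9 = 0.3673
LCL = X̄̄ − A₃·s̄ = 26.8374 − 1.427 × 0.3673 = 26.3133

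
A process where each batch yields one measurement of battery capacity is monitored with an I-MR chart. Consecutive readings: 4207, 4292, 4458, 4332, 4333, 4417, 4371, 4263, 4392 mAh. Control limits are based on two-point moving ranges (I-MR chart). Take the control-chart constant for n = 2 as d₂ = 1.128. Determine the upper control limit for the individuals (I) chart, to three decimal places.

X̄ = (4207 + 4292 + 4458 + 4332 + 4333 + 4417 + 4371 + 4263 + 4392) / 9 = 4340.5556
Moving ranges: 85, 166, 126, 1, 84, 46, 108, 129; M̄R̄ = 745.0000 / 8 = 93.1250
UCL = X̄ + 3·M̄R̄/d₂ = 4340.5556 + 3 × 93.1250 / 1.128 = 4588.2284

4588.228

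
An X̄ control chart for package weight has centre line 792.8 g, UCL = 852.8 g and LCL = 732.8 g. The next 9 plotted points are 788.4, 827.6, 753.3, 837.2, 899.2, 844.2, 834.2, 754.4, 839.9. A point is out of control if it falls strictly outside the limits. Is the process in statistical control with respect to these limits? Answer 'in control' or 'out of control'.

out of control

Compare each point to [732.8, 852.8]: sample 5 = 899.2 > UCL.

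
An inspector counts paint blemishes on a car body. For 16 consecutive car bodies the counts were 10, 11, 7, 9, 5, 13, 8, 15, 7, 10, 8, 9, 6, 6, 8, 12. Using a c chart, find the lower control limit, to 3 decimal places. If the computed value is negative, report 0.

c̄ = (10 + 11 + 7 + 9 + 5 + 13 + 8 + 15 + 7 + 10 + 8 + 9 + 6 + 6 + 8 + 12) / 16 = 144 / 16 = 9.0000
LCL = c̄ − 3√c̄ = 9.0000 − 3 × 3.0000 = 0.0000

0.000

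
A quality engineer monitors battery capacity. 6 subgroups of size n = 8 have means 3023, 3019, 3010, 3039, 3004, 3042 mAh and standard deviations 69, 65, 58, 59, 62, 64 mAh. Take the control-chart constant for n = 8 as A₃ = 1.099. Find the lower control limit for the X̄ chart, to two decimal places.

2953.78

X̄̄ = (3023 + 3019 + 3010 + 3039 + 3004 + 3042) / 6 = 3022.8333
s̄ = (69 + 65 + 58 + 59 + 62 + 64) / 6 = 62.8333
LCL = X̄̄ − A₃·s̄ = 3022.8333 − 1.099 × 62.8333 = 2953.7795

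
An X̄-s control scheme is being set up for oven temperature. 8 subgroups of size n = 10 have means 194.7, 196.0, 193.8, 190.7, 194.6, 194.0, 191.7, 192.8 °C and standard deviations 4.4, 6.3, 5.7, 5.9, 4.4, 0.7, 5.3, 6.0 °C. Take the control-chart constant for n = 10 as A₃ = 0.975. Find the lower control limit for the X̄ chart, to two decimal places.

188.82

X̄̄ = (194.7 + 196.0 + 193.8 + 190.7 + 194.6 + 194.0 + 191.7 + 192.8) / 8 = 193.5375
s̄ = (4.4 + 6.3 + 5.7 + 5.9 + 4.4 + 0.7 + 5.3 + 6.0) / 8 = 4.8375
LCL = X̄̄ − A₃·s̄ = 193.5375 − 0.975 × 4.8375 = 188.8209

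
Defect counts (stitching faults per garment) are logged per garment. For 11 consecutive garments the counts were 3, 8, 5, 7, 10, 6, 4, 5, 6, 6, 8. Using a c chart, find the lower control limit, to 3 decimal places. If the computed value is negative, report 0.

c̄ = (3 + 8 + 5 + 7 + 10 + 6 + 4 + 5 + 6 + 6 + 8) / 11 = 68 / 11 = 6.1818
LCL = c̄ − 3√c̄ = 6.1818 − 3 × 2.4863 = -1.2772 → 0 (cannot be negative)

0.000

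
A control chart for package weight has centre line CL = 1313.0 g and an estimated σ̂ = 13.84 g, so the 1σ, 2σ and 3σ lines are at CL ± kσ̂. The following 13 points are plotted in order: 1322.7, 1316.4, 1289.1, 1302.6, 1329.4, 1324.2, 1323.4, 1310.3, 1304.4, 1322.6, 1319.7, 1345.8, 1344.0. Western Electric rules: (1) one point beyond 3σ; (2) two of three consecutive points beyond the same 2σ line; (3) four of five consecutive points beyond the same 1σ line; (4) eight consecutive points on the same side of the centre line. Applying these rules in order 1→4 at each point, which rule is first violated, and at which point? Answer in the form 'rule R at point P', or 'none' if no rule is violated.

Zone of each point (C = within 1σ̂, B = 1σ̂–2σ̂, A = 2σ̂–3σ̂, * = beyond 3σ̂; sign = side of CL): 1:+C, 2:+C, 3:-B, 4:-C, 5:+B, 6:+C, 7:+C, 8:-C, 9:-C, 10:+C, 11:+C, 12:+A, 13:+A
Rule 2 (two of three consecutive points beyond the same 2σ limit) is satisfied at point 13.

rule 2 at point 13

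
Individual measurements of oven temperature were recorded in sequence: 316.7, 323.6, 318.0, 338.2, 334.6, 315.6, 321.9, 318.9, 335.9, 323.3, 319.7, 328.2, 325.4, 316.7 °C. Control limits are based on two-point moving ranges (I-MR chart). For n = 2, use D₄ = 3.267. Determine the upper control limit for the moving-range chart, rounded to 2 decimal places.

29.60

Moving ranges: 6.9, 5.6, 20.2, 3.6, 19.0, 6.3, 3.0, 17.0, 12.6, 3.6, 8.5, 2.8, 8.7; M̄R̄ = 117.8000 / 13 = 9.0615
UCL_MR = D₄·M̄R̄ = 3.267 × 9.0615 = 29.6040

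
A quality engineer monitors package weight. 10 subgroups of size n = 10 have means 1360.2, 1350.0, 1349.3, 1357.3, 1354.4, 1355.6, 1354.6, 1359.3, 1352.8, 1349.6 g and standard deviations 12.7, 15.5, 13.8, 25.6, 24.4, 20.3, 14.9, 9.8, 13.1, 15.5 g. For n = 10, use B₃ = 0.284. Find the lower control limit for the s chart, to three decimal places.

s̄ = (12.7 + 15.5 + 13.8 + 25.6 + 24.4 + 20.3 + 14.9 + 9.8 + 13.1 + 15.5) / 10 = 16.5600
LCL_s = B₃·s̄ = 0.284 × 16.5600 = 4.7030

4.703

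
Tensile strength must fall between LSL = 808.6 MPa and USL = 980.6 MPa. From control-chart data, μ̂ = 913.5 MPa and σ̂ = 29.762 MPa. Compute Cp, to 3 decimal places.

Cp = (USL − LSL) / (6σ̂) = (980.6 − 808.6) / (6 × 29.762) = 172.0000 / 178.5720 = 0.9632

0.963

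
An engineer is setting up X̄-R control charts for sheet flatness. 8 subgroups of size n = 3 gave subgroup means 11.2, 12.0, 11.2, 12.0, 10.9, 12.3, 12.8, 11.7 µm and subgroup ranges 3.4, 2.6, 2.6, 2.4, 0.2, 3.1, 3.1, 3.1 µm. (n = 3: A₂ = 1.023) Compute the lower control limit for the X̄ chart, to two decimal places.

X̄̄ = (11.2 + 12.0 + 11.2 + 12.0 + 10.9 + 12.3 + 12.8 + 11.7) / 8 = 94.1000 / 8 = 11.7625
R̄ = (3.4 + 2.6 + 2.6 + 2.4 + 0.2 + 3.1 + 3.1 + 3.1) / 8 = 20.5000 / 8 = 2.5625
LCL = X̄̄ − A₂·R̄ = 11.7625 − 1.023 × 2.5625 = 9.1411

9.14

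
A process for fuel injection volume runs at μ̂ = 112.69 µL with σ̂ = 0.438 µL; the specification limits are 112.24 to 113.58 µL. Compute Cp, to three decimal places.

Cp = (USL − LSL) / (6σ̂) = (113.58 − 112.24) / (6 × 0.438) = 1.3400 / 2.6280 = 0.5099

0.510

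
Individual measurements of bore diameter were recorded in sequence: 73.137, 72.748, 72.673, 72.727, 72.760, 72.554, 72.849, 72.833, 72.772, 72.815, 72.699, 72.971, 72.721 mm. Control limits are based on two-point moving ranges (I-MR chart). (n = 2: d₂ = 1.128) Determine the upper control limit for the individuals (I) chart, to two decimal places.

73.19

X̄ = (73.137 + 72.748 + 72.673 + 72.727 + 72.760 + 72.554 + 72.849 + 72.833 + 72.772 + 72.815 + 72.699 + 72.971 + 72.721) / 13 = 72.7892
Moving ranges: 0.389, 0.075, 0.054, 0.033, 0.206, 0.295, 0.016, 0.061, 0.043, 0.116, 0.272, 0.250; M̄R̄ = 1.8100 / 12 = 0.1508
UCL = X̄ + 3·M̄R̄/d₂ = 72.7892 + 3 × 0.1508 / 1.128 = 73.1903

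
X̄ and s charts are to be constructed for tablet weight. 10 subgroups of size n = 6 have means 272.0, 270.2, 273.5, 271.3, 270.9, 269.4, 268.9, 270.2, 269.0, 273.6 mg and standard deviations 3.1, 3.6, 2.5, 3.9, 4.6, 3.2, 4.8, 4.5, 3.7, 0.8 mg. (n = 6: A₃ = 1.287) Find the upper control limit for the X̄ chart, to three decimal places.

275.366

X̄̄ = (272.0 + 270.2 + 273.5 + 271.3 + 270.9 + 269.4 + 268.9 + 270.2 + 269.0 + 273.6) / 10 = 270.9000
s̄ = (3.1 + 3.6 + 2.5 + 3.9 + 4.6 + 3.2 + 4.8 + 4.5 + 3.7 + 0.8) / 10 = 3.4700
UCL = X̄̄ + A₃·s̄ = 270.9000 + 1.287 × 3.4700 = 275.3659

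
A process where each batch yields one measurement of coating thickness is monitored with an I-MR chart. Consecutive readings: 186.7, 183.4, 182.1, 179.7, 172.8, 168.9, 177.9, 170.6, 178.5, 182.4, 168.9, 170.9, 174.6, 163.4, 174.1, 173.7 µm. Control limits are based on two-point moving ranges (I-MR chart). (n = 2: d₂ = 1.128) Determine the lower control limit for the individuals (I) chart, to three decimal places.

X̄ = (186.7 + 183.4 + 182.1 + 179.7 + 172.8 + 168.9 + 177.9 + 170.6 + 178.5 + 182.4 + 168.9 + 170.9 + 174.6 + 163.4 + 174.1 + 173.7) / 16 = 175.5375
Moving ranges: 3.3, 1.3, 2.4, 6.9, 3.9, 9.0, 7.3, 7.9, 3.9, 13.5, 2.0, 3.7, 11.2, 10.7, 0.4; M̄R̄ = 87.4000 / 15 = 5.8267
LCL = X̄ − 3·M̄R̄/d₂ = 175.5375 − 3 × 5.8267 / 1.128 = 160.0410

160.041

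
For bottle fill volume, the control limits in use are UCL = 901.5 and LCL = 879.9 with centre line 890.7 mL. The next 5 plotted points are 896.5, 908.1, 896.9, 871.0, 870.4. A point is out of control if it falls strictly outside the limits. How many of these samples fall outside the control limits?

3

Compare each point to [879.9, 901.5]: sample 2 = 908.1 > UCL; sample 4 = 871.0 < LCL; sample 5 = 870.4 < LCL.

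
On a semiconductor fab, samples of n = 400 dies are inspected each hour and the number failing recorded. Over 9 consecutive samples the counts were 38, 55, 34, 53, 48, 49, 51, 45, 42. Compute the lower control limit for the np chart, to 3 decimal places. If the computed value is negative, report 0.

p̄ = Σdᵢ / (k·n) = 415 / (9 × 400) = 0.11528
LCL = np̄ − 3·√(np̄(1−p̄)) = 46.1111 − 3 × 6.3871 = 26.9497

26.950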